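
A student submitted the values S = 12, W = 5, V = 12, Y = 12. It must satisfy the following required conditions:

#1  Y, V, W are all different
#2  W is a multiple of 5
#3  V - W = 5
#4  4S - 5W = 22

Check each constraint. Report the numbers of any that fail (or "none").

Constraints 1, 3, and 4 are violated.

#1 Y = V = 12, not all different — does not hold.
#2 5 / 5 = 1, so 5 divides 5 — holds.
#3 V - W = 12 - 5 = 7, not 5 — does not hold.
#4 4S - 5W = 4(12) - 5(5) = 23, not 22 — does not hold.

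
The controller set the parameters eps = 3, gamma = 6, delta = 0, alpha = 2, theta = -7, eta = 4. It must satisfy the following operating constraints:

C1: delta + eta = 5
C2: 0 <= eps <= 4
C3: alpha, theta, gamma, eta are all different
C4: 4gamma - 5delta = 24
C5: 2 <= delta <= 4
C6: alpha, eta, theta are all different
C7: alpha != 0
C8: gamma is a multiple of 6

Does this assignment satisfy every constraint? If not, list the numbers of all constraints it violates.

C1: delta + eta = 0 + 4 = 4, not 5  FAIL
C2: eps = 3 lies in [0, 4]  OK
C3: values 2, -7, 6, 4 are pairwise distinct  OK
C4: 4gamma - 5delta = 4(6) - 5(0) = 24  OK
C5: delta = 0 is outside [2, 4]  FAIL
C6: values 2, 4, -7 are pairwise distinct  OK
C7: alpha = 2, and 2 ≠ 0  OK
C8: 6 / 6 = 1, so 6 divides 6  OK

The assignment fails constraints 1 and 5.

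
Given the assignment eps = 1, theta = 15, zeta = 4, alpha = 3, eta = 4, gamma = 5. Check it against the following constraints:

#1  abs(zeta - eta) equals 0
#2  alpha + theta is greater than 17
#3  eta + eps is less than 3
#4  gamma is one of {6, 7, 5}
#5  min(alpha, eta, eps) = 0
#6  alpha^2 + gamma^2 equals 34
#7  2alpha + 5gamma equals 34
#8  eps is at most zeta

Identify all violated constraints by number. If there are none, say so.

#1 abs(4 - 4) = 0 — holds.
#2 alpha + theta = 3 + 15 = 18; 18 > 17 — holds.
#3 eta + eps = 4 + 1 = 5; 5 ≥ 3, bound 3 not met — does not hold.
#4 gamma = 5 is in {6, 7, 5} — holds.
#5 min(3, 4, 1) = 1, not 0 — does not hold.
#6 alpha^2 + gamma^2 = 3^2 + 5^2 = 9 + 25 = 34 — holds.
#7 2alpha + 5gamma = 2(3) + 5(5) = 31, not 34 — does not hold.
#8 eps = 1, zeta = 4; 1 ≤ 4 — holds.

No — constraints 3, 5, 7 are not satisfied.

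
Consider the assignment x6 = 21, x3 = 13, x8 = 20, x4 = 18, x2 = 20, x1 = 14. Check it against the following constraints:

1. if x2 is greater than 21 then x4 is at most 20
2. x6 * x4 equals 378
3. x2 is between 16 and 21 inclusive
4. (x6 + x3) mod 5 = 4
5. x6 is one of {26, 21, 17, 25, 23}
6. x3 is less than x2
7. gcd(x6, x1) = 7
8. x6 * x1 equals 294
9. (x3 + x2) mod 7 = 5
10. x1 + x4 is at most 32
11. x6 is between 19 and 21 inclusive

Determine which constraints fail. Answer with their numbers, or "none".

1. x2 = 20, not > 21; antecedent false, conditional vacuously true — holds.
2. x6 * x4 = 21 * 18 = 378 — holds.
3. x2 = 20 lies in [16, 21] — holds.
4. x6 + x3 = 34; 34 mod 5 = 4 — holds.
5. x6 = 21 is in {26, 21, 17, 25, 23} — holds.
6. x3 = 13, x2 = 20; 13 < 20 — holds.
7. gcd(21, 14) = 7 — holds.
8. x6 * x1 = 21 * 14 = 294 — holds.
9. x3 + x2 = 33; 33 mod 7 = 5 — holds.
10. x1 + x4 = 14 + 18 = 32; 32 ≤ 32 — holds.
11. x6 = 21 lies in [19, 21] — holds.

Yes — all constraints hold.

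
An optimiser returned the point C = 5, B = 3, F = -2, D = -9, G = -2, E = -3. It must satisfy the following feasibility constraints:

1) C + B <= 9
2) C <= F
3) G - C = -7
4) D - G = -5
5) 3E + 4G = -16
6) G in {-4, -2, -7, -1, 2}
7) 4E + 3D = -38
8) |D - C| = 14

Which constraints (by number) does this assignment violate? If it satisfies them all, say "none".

Constraints 2, 4, 5, and 7 do not hold.

1) C + B = 5 + 3 = 8; 8 ≤ 9 — holds.
2) C = 5, F = -2; 5 > -2 (want ≤) — fails.
3) G - C = -2 - 5 = -7 — holds.
4) D - G = -9 - (-2) = -7, not -5 — fails.
5) 3E + 4G = 3(-3) + 4(-2) = -17, not -16 — fails.
6) G = -2 is in {-4, -2, -7, -1, 2} — holds.
7) 4E + 3D = 4(-3) + 3(-9) = -39, not -38 — fails.
8) |-9 - 5| = 14 — holds.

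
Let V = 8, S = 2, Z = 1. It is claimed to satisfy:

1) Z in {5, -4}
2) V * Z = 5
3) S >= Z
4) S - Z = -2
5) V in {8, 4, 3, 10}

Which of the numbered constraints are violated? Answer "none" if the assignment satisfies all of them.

No — constraints 1, 2, and 4 are not satisfied.

1) Z = 1 is not in {5, -4} — fails.
2) V * Z = 8 * 1 = 8, not 5 — fails.
3) S = 2, Z = 1; 2 ≥ 1 — holds.
4) S - Z = 2 - 1 = 1, not -2 — fails.
5) V = 8 is in {8, 4, 3, 10} — holds.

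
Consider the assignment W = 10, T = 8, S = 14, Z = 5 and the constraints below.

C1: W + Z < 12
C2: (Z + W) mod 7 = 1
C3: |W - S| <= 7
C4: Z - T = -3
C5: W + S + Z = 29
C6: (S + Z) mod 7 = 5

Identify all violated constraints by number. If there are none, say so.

C1: W + Z = 10 + 5 = 15; 15 ≥ 12, bound 12 not met — violated.
C2: Z + W = 15; 15 mod 7 = 1 — satisfied.
C3: |10 - 14| = 4; 4 ≤ 7 — satisfied.
C4: Z - T = 5 - 8 = -3 — satisfied.
C5: W + S + Z = 10 + 14 + 5 = 29 — satisfied.
C6: S + Z = 19; 19 mod 7 = 5 — satisfied.

Constraint 1 does not hold.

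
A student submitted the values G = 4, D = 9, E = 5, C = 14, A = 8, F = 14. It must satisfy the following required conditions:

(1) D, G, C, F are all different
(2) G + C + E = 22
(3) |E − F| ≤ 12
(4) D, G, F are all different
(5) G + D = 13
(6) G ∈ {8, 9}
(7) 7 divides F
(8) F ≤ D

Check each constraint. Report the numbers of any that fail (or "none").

Constraints 1, 2, 6, 8 are violated.

(1) C = F = 14, not all different  no
(2) G + C + E = 4 + 14 + 5 = 23, not 22  no
(3) |5 − 14| = 9; 9 ≤ 12  yes
(4) values 9, 4, 14 are pairwise distinct  yes
(5) G + D = 4 + 9 = 13  yes
(6) G = 4 is not in {8, 9}  no
(7) 14 / 7 = 2, so 7 divides 14  yes
(8) F = 14, D = 9; 14 > 9 (want ≤)  no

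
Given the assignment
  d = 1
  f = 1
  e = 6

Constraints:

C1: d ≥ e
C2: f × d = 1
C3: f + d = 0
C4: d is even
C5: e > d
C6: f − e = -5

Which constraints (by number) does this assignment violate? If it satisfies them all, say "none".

C1: d = 1, e = 6; 1 < 6 (want ≥) — violated.
C2: f × d = 1 × 1 = 1 — satisfied.
C3: f + d = 1 + 1 = 2, not 0 — violated.
C4: d = 1 is odd — violated.
C5: e = 6, d = 1; 6 > 1 — satisfied.
C6: f − e = 1 − 6 = -5 — satisfied.

Constraints 1, 3, 4 do not hold.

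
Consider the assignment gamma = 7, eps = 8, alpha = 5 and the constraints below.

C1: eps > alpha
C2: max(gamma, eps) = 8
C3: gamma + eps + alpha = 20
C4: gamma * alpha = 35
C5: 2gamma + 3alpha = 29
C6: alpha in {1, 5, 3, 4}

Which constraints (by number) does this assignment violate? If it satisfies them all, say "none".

C1: eps = 8, alpha = 5; 8 > 5 — satisfied.
C2: max(7, 8) = 8 — satisfied.
C3: gamma + eps + alpha = 7 + 8 + 5 = 20 — satisfied.
C4: gamma * alpha = 7 * 5 = 35 — satisfied.
C5: 2gamma + 3alpha = 2(7) + 3(5) = 29 — satisfied.
C6: alpha = 5 is in {1, 5, 3, 4} — satisfied.

Yes — all constraints hold.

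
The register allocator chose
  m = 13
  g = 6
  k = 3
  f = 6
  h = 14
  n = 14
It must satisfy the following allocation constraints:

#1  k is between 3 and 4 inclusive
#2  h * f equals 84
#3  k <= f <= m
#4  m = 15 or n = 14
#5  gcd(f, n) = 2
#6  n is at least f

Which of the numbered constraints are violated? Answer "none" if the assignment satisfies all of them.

#1 k = 3 lies in [3, 4] — holds.
#2 h * f = 14 * 6 = 84 — holds.
#3 values 3 <= 6 <= 13 — holds.
#4 m = 13 ≠ 15, but n = 14 = 14 (second disjunct) — holds.
#5 gcd(6, 14) = 2 — holds.
#6 n = 14, f = 6; 14 ≥ 6 — holds.

All constraints are satisfied.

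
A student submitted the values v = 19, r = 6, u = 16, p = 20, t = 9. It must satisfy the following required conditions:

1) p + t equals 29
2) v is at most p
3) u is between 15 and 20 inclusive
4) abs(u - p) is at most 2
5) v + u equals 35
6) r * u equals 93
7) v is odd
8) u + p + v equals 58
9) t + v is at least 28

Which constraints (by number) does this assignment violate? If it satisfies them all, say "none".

Violated: 4, 6, and 8.

1) p + t = 20 + 9 = 29  true
2) v = 19, p = 20; 19 ≤ 20  true
3) u = 16 lies in [15, 20]  true
4) abs(16 - 20) = 4; 4 > 2, exceeds bound 2  false
5) v + u = 19 + 16 = 35  true
6) r * u = 6 * 16 = 96, not 93  false
7) v = 19 is odd  true
8) u + p + v = 16 + 20 + 19 = 55, not 58  false
9) t + v = 9 + 19 = 28; 28 ≥ 28  true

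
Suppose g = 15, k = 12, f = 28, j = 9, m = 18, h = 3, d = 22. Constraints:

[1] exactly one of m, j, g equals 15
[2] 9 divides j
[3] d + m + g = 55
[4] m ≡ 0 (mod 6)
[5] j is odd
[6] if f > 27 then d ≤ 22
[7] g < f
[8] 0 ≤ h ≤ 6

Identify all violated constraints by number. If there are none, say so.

The assignment satisfies every constraint.

[1] m=18, j=9, g=15; 1 of them equals 15  yes
[2] 9 / 9 = 1, so 9 divides 9  yes
[3] d + m + g = 22 + 18 + 15 = 55  yes
[4] 18 mod 6 = 0  yes
[5] j = 9 is odd  yes
[6] f = 28 > 27, so we need d ≤ 22; d = 22 ≤ 22  yes
[7] g = 15, f = 28; 15 < 28  yes
[8] h = 3 lies in [0, 6]  yes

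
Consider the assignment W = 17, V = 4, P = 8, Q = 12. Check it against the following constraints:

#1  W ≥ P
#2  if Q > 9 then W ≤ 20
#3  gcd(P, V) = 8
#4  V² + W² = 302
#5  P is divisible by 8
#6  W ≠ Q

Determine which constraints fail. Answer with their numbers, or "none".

#1 W = 17, P = 8; 17 ≥ 8  holds
#2 Q = 12 > 9, so we need W ≤ 20; W = 17 ≤ 20  holds
#3 gcd(8, 4) = 4, not 8  fails
#4 V² + W² = 4² + 17² = 16 + 289 = 305, not 302  fails
#5 8 / 8 = 1, so 8 divides 8  holds
#6 W = 17, Q = 12; distinct  holds

The assignment fails constraints 3 and 4.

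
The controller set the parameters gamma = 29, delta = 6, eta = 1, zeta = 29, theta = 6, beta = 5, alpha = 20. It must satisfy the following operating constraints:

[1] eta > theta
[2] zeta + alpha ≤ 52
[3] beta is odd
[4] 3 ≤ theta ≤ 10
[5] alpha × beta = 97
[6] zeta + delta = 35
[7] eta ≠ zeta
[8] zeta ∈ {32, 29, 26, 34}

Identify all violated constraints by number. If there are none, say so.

The assignment fails constraints 1, 5.

[1] eta = 1, theta = 6; 1 ≤ 6 (want >)  no
[2] zeta + alpha = 29 + 20 = 49; 49 ≤ 52  yes
[3] beta = 5 is odd  yes
[4] theta = 6 lies in [3, 10]  yes
[5] alpha × beta = 20 × 5 = 100, not 97  no
[6] zeta + delta = 29 + 6 = 35  yes
[7] eta = 1, zeta = 29; distinct  yes
[8] zeta = 29 is in {32, 29, 26, 34}  yes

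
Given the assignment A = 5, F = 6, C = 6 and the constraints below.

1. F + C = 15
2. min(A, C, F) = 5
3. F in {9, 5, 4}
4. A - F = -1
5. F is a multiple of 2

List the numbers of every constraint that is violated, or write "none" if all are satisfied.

Violated: 1 and 3.

1. F + C = 6 + 6 = 12, not 15 — violated.
2. min(5, 6, 6) = 5 — OK.
3. F = 6 is not in {9, 5, 4} — violated.
4. A - F = 5 - 6 = -1 — OK.
5. 6 / 2 = 3, so 2 divides 6 — OK.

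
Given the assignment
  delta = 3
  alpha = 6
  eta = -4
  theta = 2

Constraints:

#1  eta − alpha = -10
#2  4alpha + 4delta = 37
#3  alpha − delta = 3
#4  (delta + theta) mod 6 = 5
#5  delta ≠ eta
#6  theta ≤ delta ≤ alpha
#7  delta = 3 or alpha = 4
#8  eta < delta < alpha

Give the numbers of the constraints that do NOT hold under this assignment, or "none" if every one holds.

Constraint 2 does not hold.

#1 eta − alpha = -4 − 6 = -10  true
#2 4alpha + 4delta = 4(6) + 4(3) = 36, not 37  false
#3 alpha − delta = 6 − 3 = 3  true
#4 delta + theta = 5; 5 mod 6 = 5  true
#5 delta = 3, eta = -4; distinct  true
#6 values 2 ≤ 3 ≤ 6  true
#7 delta = 3 = 3 (first disjunct)  true
#8 values -4 < 3 < 6  true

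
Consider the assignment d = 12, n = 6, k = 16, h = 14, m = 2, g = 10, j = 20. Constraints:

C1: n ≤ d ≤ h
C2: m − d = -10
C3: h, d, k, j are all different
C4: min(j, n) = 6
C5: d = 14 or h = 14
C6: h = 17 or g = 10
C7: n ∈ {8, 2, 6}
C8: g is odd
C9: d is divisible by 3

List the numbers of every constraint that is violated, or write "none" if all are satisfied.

C1: values 6 ≤ 12 ≤ 14  true
C2: m − d = 2 − 12 = -10  true
C3: values 14, 12, 16, 20 are pairwise distinct  true
C4: min(20, 6) = 6  true
C5: d = 12 ≠ 14, but h = 14 = 14 (second disjunct)  true
C6: h = 14 ≠ 17, but g = 10 = 10 (second disjunct)  true
C7: n = 6 is in {8, 2, 6}  true
C8: g = 10 is even  false
C9: 12 / 3 = 4, so 3 divides 12  true

Constraint 8 is violated.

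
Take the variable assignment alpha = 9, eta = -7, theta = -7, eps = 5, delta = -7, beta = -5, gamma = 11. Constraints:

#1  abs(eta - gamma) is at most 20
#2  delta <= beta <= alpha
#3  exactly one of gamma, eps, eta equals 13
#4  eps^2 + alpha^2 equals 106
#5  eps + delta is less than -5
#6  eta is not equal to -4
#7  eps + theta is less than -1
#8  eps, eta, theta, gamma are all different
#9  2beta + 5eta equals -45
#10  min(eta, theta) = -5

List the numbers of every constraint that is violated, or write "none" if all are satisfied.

Constraints 3, 5, 8, 10 do not hold.

#1 abs(-7 - 11) = 18; 18 ≤ 20 — satisfied.
#2 values -7 <= -5 <= 9 — satisfied.
#3 gamma=11, eps=5, eta=-7; 0 of them equal 13, not exactly one — violated.
#4 eps^2 + alpha^2 = 5^2 + 9^2 = 25 + 81 = 106 — satisfied.
#5 eps + delta = 5 + (-7) = -2; -2 ≥ -5, bound -5 not met — violated.
#6 eta = -7, and -7 ≠ -4 — satisfied.
#7 eps + theta = 5 + (-7) = -2; -2 < -1 — satisfied.
#8 eta = theta = -7, not all different — violated.
#9 2beta + 5eta = 2(-5) + 5(-7) = -45 — satisfied.
#10 min(-7, -7) = -7, not -5 — violated.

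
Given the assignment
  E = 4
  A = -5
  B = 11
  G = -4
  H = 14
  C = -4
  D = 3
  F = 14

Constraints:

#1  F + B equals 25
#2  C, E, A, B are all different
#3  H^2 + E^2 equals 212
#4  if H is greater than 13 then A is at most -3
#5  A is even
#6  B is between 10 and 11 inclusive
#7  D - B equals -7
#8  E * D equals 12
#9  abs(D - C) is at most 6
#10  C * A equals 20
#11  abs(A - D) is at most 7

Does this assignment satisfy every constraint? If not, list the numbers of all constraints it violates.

#1 F + B = 14 + 11 = 25 — holds.
#2 values -4, 4, -5, 11 are pairwise distinct — holds.
#3 H^2 + E^2 = 14^2 + 4^2 = 196 + 16 = 212 — holds.
#4 H = 14 > 13, so we need A ≤ -3; A = -5 ≤ -3 — holds.
#5 A = -5 is odd — fails.
#6 B = 11 lies in [10, 11] — holds.
#7 D - B = 3 - 11 = -8, not -7 — fails.
#8 E * D = 4 * 3 = 12 — holds.
#9 abs(3 - (-4)) = 7; 7 > 6, exceeds bound 6 — fails.
#10 C * A = -4 * (-5) = 20 — holds.
#11 abs(-5 - 3) = 8; 8 > 7, exceeds bound 7 — fails.

Violated: 5, 7, 9, and 11.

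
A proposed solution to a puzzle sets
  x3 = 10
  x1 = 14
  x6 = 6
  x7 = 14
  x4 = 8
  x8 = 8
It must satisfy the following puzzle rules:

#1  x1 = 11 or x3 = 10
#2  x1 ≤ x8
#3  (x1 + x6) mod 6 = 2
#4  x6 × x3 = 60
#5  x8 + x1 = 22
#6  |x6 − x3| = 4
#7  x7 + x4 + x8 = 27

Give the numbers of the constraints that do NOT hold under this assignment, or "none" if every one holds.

The assignment fails constraints 2 and 7.

#1 x1 = 14 ≠ 11, but x3 = 10 = 10 (second disjunct) — satisfied.
#2 x1 = 14, x8 = 8; 14 > 8 (want ≤) — violated.
#3 x1 + x6 = 20; 20 mod 6 = 2 — satisfied.
#4 x6 × x3 = 6 × 10 = 60 — satisfied.
#5 x8 + x1 = 8 + 14 = 22 — satisfied.
#6 |6 − 10| = 4 — satisfied.
#7 x7 + x4 + x8 = 14 + 8 + 8 = 30, not 27 — violated.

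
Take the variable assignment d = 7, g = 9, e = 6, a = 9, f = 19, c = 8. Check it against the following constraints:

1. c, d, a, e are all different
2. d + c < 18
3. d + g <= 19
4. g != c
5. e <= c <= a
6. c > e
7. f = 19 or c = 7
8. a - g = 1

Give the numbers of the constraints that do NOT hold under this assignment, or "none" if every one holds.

1. values 8, 7, 9, 6 are pairwise distinct — holds.
2. d + c = 7 + 8 = 15; 15 < 18 — holds.
3. d + g = 7 + 9 = 16; 16 ≤ 19 — holds.
4. g = 9, c = 8; distinct — holds.
5. values 6 <= 8 <= 9 — holds.
6. c = 8, e = 6; 8 > 6 — holds.
7. f = 19 = 19 (first disjunct) — holds.
8. a - g = 9 - 9 = 0, not 1 — fails.

Violated: 8.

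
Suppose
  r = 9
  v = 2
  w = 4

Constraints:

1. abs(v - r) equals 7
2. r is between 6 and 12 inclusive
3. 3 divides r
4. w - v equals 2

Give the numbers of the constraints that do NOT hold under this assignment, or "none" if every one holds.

1. abs(2 - 9) = 7 — satisfied.
2. r = 9 lies in [6, 12] — satisfied.
3. 9 / 3 = 3, so 3 divides 9 — satisfied.
4. w - v = 4 - 2 = 2 — satisfied.

None — every constraint holds.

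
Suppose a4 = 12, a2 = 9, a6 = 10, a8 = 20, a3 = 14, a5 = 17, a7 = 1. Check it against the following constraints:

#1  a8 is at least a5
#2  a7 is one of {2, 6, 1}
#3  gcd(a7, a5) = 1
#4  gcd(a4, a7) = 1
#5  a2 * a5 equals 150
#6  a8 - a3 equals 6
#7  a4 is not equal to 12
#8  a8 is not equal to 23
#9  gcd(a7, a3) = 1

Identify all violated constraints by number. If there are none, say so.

#1 a8 = 20, a5 = 17; 20 ≥ 17  ✔
#2 a7 = 1 is in {2, 6, 1}  ✔
#3 gcd(1, 17) = 1  ✔
#4 gcd(12, 1) = 1  ✔
#5 a2 * a5 = 9 * 17 = 153, not 150  ✘
#6 a8 - a3 = 20 - 14 = 6  ✔
#7 a4 = 12, but 12 is required to differ  ✘
#8 a8 = 20, and 20 ≠ 23  ✔
#9 gcd(1, 14) = 1  ✔

Constraints 5 and 7 do not hold.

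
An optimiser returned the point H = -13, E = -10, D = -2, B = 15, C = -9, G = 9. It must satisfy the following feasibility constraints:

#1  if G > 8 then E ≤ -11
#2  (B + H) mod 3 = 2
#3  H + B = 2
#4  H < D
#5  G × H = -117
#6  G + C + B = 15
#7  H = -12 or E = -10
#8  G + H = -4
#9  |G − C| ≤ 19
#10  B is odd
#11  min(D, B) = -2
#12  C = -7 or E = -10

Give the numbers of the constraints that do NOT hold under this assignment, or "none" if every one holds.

#1 G = 9 > 8, so we need E ≤ -11; but E = -10 > -11 — fails.
#2 B + H = 2; 2 mod 3 = 2 — holds.
#3 H + B = -13 + 15 = 2 — holds.
#4 H = -13, D = -2; -13 < -2 — holds.
#5 G × H = 9 × (-13) = -117 — holds.
#6 G + C + B = 9 + (-9) + 15 = 15 — holds.
#7 H = -13 ≠ -12, but E = -10 = -10 (second disjunct) — holds.
#8 G + H = 9 + (-13) = -4 — holds.
#9 |9 − (-9)| = 18; 18 ≤ 19 — holds.
#10 B = 15 is odd — holds.
#11 min(-2, 15) = -2 — holds.
#12 C = -9 ≠ -7, but E = -10 = -10 (second disjunct) — holds.

Constraint 1 does not hold.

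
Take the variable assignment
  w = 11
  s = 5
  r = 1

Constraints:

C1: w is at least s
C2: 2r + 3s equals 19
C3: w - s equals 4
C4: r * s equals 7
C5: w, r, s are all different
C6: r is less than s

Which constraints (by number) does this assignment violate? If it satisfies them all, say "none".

C1: w = 11, s = 5; 11 ≥ 5 — holds.
C2: 2r + 3s = 2(1) + 3(5) = 17, not 19 — does not hold.
C3: w - s = 11 - 5 = 6, not 4 — does not hold.
C4: r * s = 1 * 5 = 5, not 7 — does not hold.
C5: values 11, 1, 5 are pairwise distinct — holds.
C6: r = 1, s = 5; 1 < 5 — holds.

The assignment fails constraints 2, 3, and 4.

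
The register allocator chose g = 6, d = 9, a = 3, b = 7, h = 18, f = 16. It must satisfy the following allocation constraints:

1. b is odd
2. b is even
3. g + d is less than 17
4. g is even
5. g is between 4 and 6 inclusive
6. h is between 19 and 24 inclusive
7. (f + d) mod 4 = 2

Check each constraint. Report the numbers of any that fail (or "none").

1. b = 7 is odd — holds.
2. b = 7 is odd — fails.
3. g + d = 6 + 9 = 15; 15 < 17 — holds.
4. g = 6 is even — holds.
5. g = 6 lies in [4, 6] — holds.
6. h = 18 is outside [19, 24] — fails.
7. f + d = 25; 25 mod 4 = 1, not 2 — fails.

Constraints 2, 6, 7 are violated.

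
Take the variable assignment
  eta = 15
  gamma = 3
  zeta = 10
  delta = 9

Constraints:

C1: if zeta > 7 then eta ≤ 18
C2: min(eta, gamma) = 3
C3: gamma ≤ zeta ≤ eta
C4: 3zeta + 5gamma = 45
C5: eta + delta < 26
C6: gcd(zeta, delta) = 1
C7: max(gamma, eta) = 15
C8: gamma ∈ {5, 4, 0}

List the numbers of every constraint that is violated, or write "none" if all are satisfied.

C1: zeta = 10 > 7, so we need eta ≤ 18; eta = 15 ≤ 18 — holds.
C2: min(15, 3) = 3 — holds.
C3: values 3 ≤ 10 ≤ 15 — holds.
C4: 3zeta + 5gamma = 3(10) + 5(3) = 45 — holds.
C5: eta + delta = 15 + 9 = 24; 24 < 26 — holds.
C6: gcd(10, 9) = 1 — holds.
C7: max(3, 15) = 15 — holds.
C8: gamma = 3 is not in {5, 4, 0} — does not hold.

No — constraint 8 is not satisfied.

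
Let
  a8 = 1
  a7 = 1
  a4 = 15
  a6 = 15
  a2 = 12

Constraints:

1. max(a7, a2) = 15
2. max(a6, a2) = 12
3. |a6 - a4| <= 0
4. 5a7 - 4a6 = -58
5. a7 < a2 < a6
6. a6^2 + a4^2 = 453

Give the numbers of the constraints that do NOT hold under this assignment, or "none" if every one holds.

1. max(1, 12) = 12, not 15  false
2. max(15, 12) = 15, not 12  false
3. |15 - 15| = 0; 0 ≤ 0  true
4. 5a7 - 4a6 = 5(1) - 4(15) = -55, not -58  false
5. values 1 < 12 < 15  true
6. a6^2 + a4^2 = 15^2 + 15^2 = 225 + 225 = 450, not 453  false

Constraints 1, 2, 4, 6 are violated.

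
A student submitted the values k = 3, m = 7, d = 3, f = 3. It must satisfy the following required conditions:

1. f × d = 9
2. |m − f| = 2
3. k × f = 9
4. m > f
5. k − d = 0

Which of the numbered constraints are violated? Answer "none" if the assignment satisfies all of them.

Constraint 2 does not hold.

1. f × d = 3 × 3 = 9  ✔
2. |7 − 3| = 4, not 2  ✘
3. k × f = 3 × 3 = 9  ✔
4. m = 7, f = 3; 7 > 3  ✔
5. k − d = 3 − 3 = 0  ✔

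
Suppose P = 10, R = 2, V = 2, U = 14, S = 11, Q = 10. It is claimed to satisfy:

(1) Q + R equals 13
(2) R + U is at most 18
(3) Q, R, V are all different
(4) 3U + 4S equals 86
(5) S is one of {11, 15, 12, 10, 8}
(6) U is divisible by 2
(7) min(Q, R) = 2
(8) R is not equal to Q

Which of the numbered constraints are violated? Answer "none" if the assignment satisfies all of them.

(1) Q + R = 10 + 2 = 12, not 13 — fails.
(2) R + U = 2 + 14 = 16; 16 ≤ 18 — holds.
(3) R = V = 2, not all different — fails.
(4) 3U + 4S = 3(14) + 4(11) = 86 — holds.
(5) S = 11 is in {11, 15, 12, 10, 8} — holds.
(6) 14 / 2 = 7, so 2 divides 14 — holds.
(7) min(10, 2) = 2 — holds.
(8) R = 2, Q = 10; distinct — holds.

The assignment fails constraints 1 and 3.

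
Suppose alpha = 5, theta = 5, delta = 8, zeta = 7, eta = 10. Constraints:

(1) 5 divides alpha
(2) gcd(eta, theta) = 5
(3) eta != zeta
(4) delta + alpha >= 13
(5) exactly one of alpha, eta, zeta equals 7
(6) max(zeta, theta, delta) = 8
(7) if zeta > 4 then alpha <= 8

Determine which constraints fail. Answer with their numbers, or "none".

The assignment satisfies every constraint.

(1) 5 / 5 = 1, so 5 divides 5 — holds.
(2) gcd(10, 5) = 5 — holds.
(3) eta = 10, zeta = 7; distinct — holds.
(4) delta + alpha = 8 + 5 = 13; 13 ≥ 13 — holds.
(5) alpha=5, eta=10, zeta=7; 1 of them equals 7 — holds.
(6) max(7, 5, 8) = 8 — holds.
(7) zeta = 7 > 4, so we need alpha ≤ 8; alpha = 5 ≤ 8 — holds.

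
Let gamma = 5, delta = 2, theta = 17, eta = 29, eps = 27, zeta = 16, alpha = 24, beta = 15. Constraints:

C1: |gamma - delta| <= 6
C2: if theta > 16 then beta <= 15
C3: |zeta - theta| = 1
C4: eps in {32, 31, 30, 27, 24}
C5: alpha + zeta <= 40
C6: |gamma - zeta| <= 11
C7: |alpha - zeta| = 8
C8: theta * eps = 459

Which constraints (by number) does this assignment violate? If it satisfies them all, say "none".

All constraints are satisfied.

C1: |5 - 2| = 3; 3 ≤ 6 — OK.
C2: theta = 17 > 16, so we need beta ≤ 15; beta = 15 ≤ 15 — OK.
C3: |16 - 17| = 1 — OK.
C4: eps = 27 is in {32, 31, 30, 27, 24} — OK.
C5: alpha + zeta = 24 + 16 = 40; 40 ≤ 40 — OK.
C6: |5 - 16| = 11; 11 ≤ 11 — OK.
C7: |24 - 16| = 8 — OK.
C8: theta * eps = 17 * 27 = 459 — OK.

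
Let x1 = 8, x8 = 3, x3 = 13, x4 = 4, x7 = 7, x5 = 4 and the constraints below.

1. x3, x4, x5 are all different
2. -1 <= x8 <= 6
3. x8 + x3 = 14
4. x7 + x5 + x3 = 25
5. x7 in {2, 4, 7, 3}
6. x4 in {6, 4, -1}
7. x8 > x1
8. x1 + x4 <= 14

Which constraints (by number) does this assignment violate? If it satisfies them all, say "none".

1. x4 = x5 = 4, not all different  false
2. x8 = 3 lies in [-1, 6]  true
3. x8 + x3 = 3 + 13 = 16, not 14  false
4. x7 + x5 + x3 = 7 + 4 + 13 = 24, not 25  false
5. x7 = 7 is in {2, 4, 7, 3}  true
6. x4 = 4 is in {6, 4, -1}  true
7. x8 = 3, x1 = 8; 3 ≤ 8 (want >)  false
8. x1 + x4 = 8 + 4 = 12; 12 ≤ 14  true

The assignment fails constraints 1, 3, 4, 7.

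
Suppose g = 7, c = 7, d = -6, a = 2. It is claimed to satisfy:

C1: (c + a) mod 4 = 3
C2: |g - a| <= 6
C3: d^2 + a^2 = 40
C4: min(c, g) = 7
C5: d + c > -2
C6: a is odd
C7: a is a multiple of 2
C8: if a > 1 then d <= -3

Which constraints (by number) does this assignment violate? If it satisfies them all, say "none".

Constraints 1 and 6 do not hold.

C1: c + a = 9; 9 mod 4 = 1, not 3  false
C2: |7 - 2| = 5; 5 ≤ 6  true
C3: d^2 + a^2 = (-6)^2 + 2^2 = 36 + 4 = 40  true
C4: min(7, 7) = 7  true
C5: d + c = -6 + 7 = 1; 1 > -2  true
C6: a = 2 is even  false
C7: 2 / 2 = 1, so 2 divides 2  true
C8: a = 2 > 1, so we need d ≤ -3; d = -6 ≤ -3  true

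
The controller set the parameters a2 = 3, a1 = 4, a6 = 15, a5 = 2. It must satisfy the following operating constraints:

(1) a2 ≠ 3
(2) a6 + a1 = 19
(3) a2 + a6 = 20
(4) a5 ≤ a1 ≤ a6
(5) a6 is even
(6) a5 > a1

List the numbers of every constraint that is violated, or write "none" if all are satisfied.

The assignment fails constraints 1, 3, 5, 6.

(1) a2 = 3, but 3 is required to differ  false
(2) a6 + a1 = 15 + 4 = 19  true
(3) a2 + a6 = 3 + 15 = 18, not 20  false
(4) values 2 ≤ 4 ≤ 15  true
(5) a6 = 15 is odd  false
(6) a5 = 2, a1 = 4; 2 ≤ 4 (want >)  false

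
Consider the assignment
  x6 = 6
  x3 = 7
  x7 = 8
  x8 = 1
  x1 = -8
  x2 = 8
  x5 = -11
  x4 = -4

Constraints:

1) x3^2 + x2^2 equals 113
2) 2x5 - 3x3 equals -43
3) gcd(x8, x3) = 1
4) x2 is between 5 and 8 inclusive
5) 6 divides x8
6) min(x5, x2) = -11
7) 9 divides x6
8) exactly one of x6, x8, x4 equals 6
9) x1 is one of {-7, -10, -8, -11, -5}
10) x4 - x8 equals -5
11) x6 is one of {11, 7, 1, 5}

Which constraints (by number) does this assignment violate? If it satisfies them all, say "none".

1) x3^2 + x2^2 = 7^2 + 8^2 = 49 + 64 = 113  ✓
2) 2x5 - 3x3 = 2(-11) - 3(7) = -43  ✓
3) gcd(1, 7) = 1  ✓
4) x2 = 8 lies in [5, 8]  ✓
5) 1 = 6*0 + 1, so 6 does not divide 1  ✗
6) min(-11, 8) = -11  ✓
7) 6 = 9*0 + 6, so 9 does not divide 6  ✗
8) x6=6, x8=1, x4=-4; 1 of them equals 6  ✓
9) x1 = -8 is in {-7, -10, -8, -11, -5}  ✓
10) x4 - x8 = -4 - 1 = -5  ✓
11) x6 = 6 is not in {11, 7, 1, 5}  ✗

Constraints 5, 7, 11 are violated.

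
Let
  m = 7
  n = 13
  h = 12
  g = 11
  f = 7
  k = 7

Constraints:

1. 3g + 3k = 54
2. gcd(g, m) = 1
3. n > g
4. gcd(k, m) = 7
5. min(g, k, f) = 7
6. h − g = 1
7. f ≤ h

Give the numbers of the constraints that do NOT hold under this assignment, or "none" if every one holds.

None — every constraint holds.

1. 3g + 3k = 3(11) + 3(7) = 54 — OK.
2. gcd(11, 7) = 1 — OK.
3. n = 13, g = 11; 13 > 11 — OK.
4. gcd(7, 7) = 7 — OK.
5. min(11, 7, 7) = 7 — OK.
6. h − g = 12 − 11 = 1 — OK.
7. f = 7, h = 12; 7 ≤ 12 — OK.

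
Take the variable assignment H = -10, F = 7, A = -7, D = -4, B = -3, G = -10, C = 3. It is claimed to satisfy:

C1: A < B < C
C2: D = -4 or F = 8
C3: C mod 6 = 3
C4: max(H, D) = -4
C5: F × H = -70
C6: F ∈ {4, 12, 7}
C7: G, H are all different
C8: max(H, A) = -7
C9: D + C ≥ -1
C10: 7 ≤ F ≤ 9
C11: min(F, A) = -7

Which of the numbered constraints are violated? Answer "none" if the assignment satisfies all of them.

C1: values -7 < -3 < 3  true
C2: D = -4 = -4 (first disjunct)  true
C3: 3 mod 6 = 3  true
C4: max(-10, -4) = -4  true
C5: F × H = 7 × (-10) = -70  true
C6: F = 7 is in {4, 12, 7}  true
C7: G = H = -10, not all different  false
C8: max(-10, -7) = -7  true
C9: D + C = -4 + 3 = -1; -1 ≥ -1  true
C10: F = 7 lies in [7, 9]  true
C11: min(7, -7) = -7  true

Constraint 7 does not hold.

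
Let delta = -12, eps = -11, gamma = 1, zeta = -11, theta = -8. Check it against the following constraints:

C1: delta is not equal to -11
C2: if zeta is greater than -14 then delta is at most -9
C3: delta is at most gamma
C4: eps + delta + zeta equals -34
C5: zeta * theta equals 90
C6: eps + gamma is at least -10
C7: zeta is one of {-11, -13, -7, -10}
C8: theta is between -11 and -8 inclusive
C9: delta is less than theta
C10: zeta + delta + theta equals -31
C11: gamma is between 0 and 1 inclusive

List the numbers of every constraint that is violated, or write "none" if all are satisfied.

C1: delta = -12, and -12 ≠ -11 — satisfied.
C2: zeta = -11 > -14, so we need delta ≤ -9; delta = -12 ≤ -9 — satisfied.
C3: delta = -12, gamma = 1; -12 ≤ 1 — satisfied.
C4: eps + delta + zeta = -11 + (-12) + (-11) = -34 — satisfied.
C5: zeta * theta = -11 * (-8) = 88, not 90 — violated.
C6: eps + gamma = -11 + 1 = -10; -10 ≥ -10 — satisfied.
C7: zeta = -11 is in {-11, -13, -7, -10} — satisfied.
C8: theta = -8 lies in [-11, -8] — satisfied.
C9: delta = -12, theta = -8; -12 < -8 — satisfied.
C10: zeta + delta + theta = -11 + (-12) + (-8) = -31 — satisfied.
C11: gamma = 1 lies in [0, 1] — satisfied.

No — constraint 5 is not satisfied.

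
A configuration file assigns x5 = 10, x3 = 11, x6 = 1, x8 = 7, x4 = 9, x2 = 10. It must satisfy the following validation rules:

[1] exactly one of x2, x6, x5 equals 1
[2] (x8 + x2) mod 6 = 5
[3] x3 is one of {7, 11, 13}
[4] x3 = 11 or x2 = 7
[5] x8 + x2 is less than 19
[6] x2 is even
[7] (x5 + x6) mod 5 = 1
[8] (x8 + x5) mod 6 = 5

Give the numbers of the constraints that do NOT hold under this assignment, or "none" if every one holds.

None — every constraint holds.

[1] x2=10, x6=1, x5=10; 1 of them equals 1 — holds.
[2] x8 + x2 = 17; 17 mod 6 = 5 — holds.
[3] x3 = 11 is in {7, 11, 13} — holds.
[4] x3 = 11 = 11 (first disjunct) — holds.
[5] x8 + x2 = 7 + 10 = 17; 17 < 19 — holds.
[6] x2 = 10 is even — holds.
[7] x5 + x6 = 11; 11 mod 5 = 1 — holds.
[8] x8 + x5 = 17; 17 mod 6 = 5 — holds.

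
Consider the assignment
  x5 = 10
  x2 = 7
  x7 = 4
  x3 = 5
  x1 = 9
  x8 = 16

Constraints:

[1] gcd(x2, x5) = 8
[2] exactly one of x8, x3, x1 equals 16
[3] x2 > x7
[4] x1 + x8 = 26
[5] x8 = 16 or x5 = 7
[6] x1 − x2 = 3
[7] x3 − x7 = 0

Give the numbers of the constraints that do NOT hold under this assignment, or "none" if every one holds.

Constraints 1, 4, 6, and 7 are violated.

[1] gcd(7, 10) = 1, not 8  ✗
[2] x8=16, x3=5, x1=9; 1 of them equals 16  ✓
[3] x2 = 7, x7 = 4; 7 > 4  ✓
[4] x1 + x8 = 9 + 16 = 25, not 26  ✗
[5] x8 = 16 = 16 (first disjunct)  ✓
[6] x1 − x2 = 9 − 7 = 2, not 3  ✗
[7] x3 − x7 = 5 − 4 = 1, not 0  ✗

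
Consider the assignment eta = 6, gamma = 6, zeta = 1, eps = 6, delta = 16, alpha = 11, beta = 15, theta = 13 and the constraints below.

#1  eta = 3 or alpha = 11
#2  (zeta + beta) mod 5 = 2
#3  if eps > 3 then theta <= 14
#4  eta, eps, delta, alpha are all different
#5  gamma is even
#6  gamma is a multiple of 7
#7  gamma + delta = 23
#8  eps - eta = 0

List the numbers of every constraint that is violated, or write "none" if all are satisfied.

#1 eta = 6 ≠ 3, but alpha = 11 = 11 (second disjunct) — holds.
#2 zeta + beta = 16; 16 mod 5 = 1, not 2 — does not hold.
#3 eps = 6 > 3, so we need theta ≤ 14; theta = 13 ≤ 14 — holds.
#4 eta = eps = 6, not all different — does not hold.
#5 gamma = 6 is even — holds.
#6 6 = 7*0 + 6, so 7 does not divide 6 — does not hold.
#7 gamma + delta = 6 + 16 = 22, not 23 — does not hold.
#8 eps - eta = 6 - 6 = 0 — holds.

Constraints 2, 4, 6, and 7 are violated.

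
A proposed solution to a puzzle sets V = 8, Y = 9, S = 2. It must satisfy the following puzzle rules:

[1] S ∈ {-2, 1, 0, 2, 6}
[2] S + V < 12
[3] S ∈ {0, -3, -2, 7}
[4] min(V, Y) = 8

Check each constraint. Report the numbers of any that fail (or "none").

The assignment fails constraint 3.

[1] S = 2 is in {-2, 1, 0, 2, 6}  yes
[2] S + V = 2 + 8 = 10; 10 < 12  yes
[3] S = 2 is not in {0, -3, -2, 7}  no
[4] min(8, 9) = 8  yes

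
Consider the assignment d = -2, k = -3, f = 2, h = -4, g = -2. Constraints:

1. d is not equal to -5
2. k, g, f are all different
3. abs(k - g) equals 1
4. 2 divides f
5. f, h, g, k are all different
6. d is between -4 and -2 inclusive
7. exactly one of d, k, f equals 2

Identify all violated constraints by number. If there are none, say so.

1. d = -2, and -2 ≠ -5 — holds.
2. values -3, -2, 2 are pairwise distinct — holds.
3. abs(-3 - (-2)) = 1 — holds.
4. 2 / 2 = 1, so 2 divides 2 — holds.
5. values 2, -4, -2, -3 are pairwise distinct — holds.
6. d = -2 lies in [-4, -2] — holds.
7. d=-2, k=-3, f=2; 1 of them equals 2 — holds.

The assignment satisfies every constraint.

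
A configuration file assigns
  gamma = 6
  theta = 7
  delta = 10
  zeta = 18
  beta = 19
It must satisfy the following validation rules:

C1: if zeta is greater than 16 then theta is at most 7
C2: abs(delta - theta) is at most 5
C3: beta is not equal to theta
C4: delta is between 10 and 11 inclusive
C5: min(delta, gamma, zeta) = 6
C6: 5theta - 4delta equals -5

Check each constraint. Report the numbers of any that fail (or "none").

Yes — all constraints hold.

C1: zeta = 18 > 16, so we need theta ≤ 7; theta = 7 ≤ 7  true
C2: abs(10 - 7) = 3; 3 ≤ 5  true
C3: beta = 19, theta = 7; distinct  true
C4: delta = 10 lies in [10, 11]  true
C5: min(10, 6, 18) = 6  true
C6: 5theta - 4delta = 5(7) - 4(10) = -5  true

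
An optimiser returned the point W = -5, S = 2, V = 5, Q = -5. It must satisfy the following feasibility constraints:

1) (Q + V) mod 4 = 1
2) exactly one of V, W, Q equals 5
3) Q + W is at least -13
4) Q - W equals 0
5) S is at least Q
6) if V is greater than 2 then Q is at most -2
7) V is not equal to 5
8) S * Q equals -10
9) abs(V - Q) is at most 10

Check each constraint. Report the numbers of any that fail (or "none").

The assignment fails constraints 1 and 7.

1) Q + V = 0; 0 mod 4 = 0, not 1  FAIL
2) V=5, W=-5, Q=-5; 1 of them equals 5  OK
3) Q + W = -5 + (-5) = -10; -10 ≥ -13  OK
4) Q - W = -5 - (-5) = 0  OK
5) S = 2, Q = -5; 2 ≥ -5  OK
6) V = 5 > 2, so we need Q ≤ -2; Q = -5 ≤ -2  OK
7) V = 5, but 5 is required to differ  FAIL
8) S * Q = 2 * (-5) = -10  OK
9) abs(5 - (-5)) = 10; 10 ≤ 10  OK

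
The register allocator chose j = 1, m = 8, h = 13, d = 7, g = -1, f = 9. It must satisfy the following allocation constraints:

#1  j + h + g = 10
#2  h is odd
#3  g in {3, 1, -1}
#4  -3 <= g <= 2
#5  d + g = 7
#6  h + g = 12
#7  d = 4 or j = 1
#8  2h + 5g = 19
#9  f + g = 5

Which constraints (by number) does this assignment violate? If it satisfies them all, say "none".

Constraints 1, 5, 8, 9 do not hold.

#1 j + h + g = 1 + 13 + (-1) = 13, not 10  FAIL
#2 h = 13 is odd  OK
#3 g = -1 is in {3, 1, -1}  OK
#4 g = -1 lies in [-3, 2]  OK
#5 d + g = 7 + (-1) = 6, not 7  FAIL
#6 h + g = 13 + (-1) = 12  OK
#7 d = 7 ≠ 4, but j = 1 = 1 (second disjunct)  OK
#8 2h + 5g = 2(13) + 5(-1) = 21, not 19  FAIL
#9 f + g = 9 + (-1) = 8, not 5  FAIL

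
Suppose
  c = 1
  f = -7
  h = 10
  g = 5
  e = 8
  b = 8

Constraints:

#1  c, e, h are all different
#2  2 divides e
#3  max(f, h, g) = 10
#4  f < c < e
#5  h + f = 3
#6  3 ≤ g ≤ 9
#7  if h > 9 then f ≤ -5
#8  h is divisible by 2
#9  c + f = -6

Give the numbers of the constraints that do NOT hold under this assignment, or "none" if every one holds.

#1 values 1, 8, 10 are pairwise distinct  ✓
#2 8 / 2 = 4, so 2 divides 8  ✓
#3 max(-7, 10, 5) = 10  ✓
#4 values -7 < 1 < 8  ✓
#5 h + f = 10 + (-7) = 3  ✓
#6 g = 5 lies in [3, 9]  ✓
#7 h = 10 > 9, so we need f ≤ -5; f = -7 ≤ -5  ✓
#8 10 / 2 = 5, so 2 divides 10  ✓
#9 c + f = 1 + (-7) = -6  ✓

None — every constraint holds.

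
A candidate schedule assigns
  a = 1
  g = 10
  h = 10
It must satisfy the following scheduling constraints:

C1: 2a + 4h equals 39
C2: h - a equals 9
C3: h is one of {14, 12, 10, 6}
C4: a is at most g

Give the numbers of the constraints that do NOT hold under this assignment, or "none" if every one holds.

C1: 2a + 4h = 2(1) + 4(10) = 42, not 39  FAIL
C2: h - a = 10 - 1 = 9  OK
C3: h = 10 is in {14, 12, 10, 6}  OK
C4: a = 1, g = 10; 1 ≤ 10  OK

Violated: 1.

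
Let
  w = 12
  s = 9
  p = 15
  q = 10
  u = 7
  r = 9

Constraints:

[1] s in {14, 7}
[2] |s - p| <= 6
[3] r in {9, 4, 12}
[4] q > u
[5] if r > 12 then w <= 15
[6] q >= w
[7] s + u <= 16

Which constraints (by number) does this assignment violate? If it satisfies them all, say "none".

[1] s = 9 is not in {14, 7}  no
[2] |9 - 15| = 6; 6 ≤ 6  yes
[3] r = 9 is in {9, 4, 12}  yes
[4] q = 10, u = 7; 10 > 7  yes
[5] r = 9, not > 12; antecedent false, conditional vacuously true  yes
[6] q = 10, w = 12; 10 < 12 (want ≥)  no
[7] s + u = 9 + 7 = 16; 16 ≤ 16  yes

Violated: 1 and 6.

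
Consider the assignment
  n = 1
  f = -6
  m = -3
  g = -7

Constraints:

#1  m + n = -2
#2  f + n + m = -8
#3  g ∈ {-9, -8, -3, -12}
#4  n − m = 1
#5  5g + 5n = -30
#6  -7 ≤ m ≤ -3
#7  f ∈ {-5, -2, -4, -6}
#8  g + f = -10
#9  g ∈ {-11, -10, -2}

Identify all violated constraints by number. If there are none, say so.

Violated: 3, 4, 8, and 9.

#1 m + n = -3 + 1 = -2  OK
#2 f + n + m = -6 + 1 + (-3) = -8  OK
#3 g = -7 is not in {-9, -8, -3, -12}  FAIL
#4 n − m = 1 − (-3) = 4, not 1  FAIL
#5 5g + 5n = 5(-7) + 5(1) = -30  OK
#6 m = -3 lies in [-7, -3]  OK
#7 f = -6 is in {-5, -2, -4, -6}  OK
#8 g + f = -7 + (-6) = -13, not -10  FAIL
#9 g = -7 is not in {-11, -10, -2}  FAIL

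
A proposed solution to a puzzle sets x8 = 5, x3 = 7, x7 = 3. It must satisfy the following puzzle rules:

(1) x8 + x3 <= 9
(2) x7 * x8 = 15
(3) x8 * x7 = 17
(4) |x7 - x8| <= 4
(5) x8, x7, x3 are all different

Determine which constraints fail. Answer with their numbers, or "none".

No — constraints 1 and 3 are not satisfied.

(1) x8 + x3 = 5 + 7 = 12; 12 > 9, bound 9 not met  FAIL
(2) x7 * x8 = 3 * 5 = 15  OK
(3) x8 * x7 = 5 * 3 = 15, not 17  FAIL
(4) |3 - 5| = 2; 2 ≤ 4  OK
(5) values 5, 3, 7 are pairwise distinct  OK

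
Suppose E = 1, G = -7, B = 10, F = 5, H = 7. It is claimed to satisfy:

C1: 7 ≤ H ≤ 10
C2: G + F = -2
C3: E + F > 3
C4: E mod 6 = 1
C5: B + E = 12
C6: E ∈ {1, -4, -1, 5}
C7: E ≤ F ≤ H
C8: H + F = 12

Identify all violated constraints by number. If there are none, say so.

No — constraint 5 is not satisfied.

C1: H = 7 lies in [7, 10]  ✔
C2: G + F = -7 + 5 = -2  ✔
C3: E + F = 1 + 5 = 6; 6 > 3  ✔
C4: 1 mod 6 = 1  ✔
C5: B + E = 10 + 1 = 11, not 12  ✘
C6: E = 1 is in {1, -4, -1, 5}  ✔
C7: values 1 ≤ 5 ≤ 7  ✔
C8: H + F = 7 + 5 = 12  ✔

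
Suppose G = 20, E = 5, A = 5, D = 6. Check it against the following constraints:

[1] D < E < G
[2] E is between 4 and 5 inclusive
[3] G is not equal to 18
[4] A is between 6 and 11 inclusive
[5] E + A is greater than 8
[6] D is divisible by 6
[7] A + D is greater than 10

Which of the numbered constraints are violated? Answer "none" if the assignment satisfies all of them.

[1] values 6, 5, 20; D = 6 is not < E = 5  no
[2] E = 5 lies in [4, 5]  yes
[3] G = 20, and 20 ≠ 18  yes
[4] A = 5 is outside [6, 11]  no
[5] E + A = 5 + 5 = 10; 10 > 8  yes
[6] 6 / 6 = 1, so 6 divides 6  yes
[7] A + D = 5 + 6 = 11; 11 > 10  yes

The assignment fails constraints 1 and 4.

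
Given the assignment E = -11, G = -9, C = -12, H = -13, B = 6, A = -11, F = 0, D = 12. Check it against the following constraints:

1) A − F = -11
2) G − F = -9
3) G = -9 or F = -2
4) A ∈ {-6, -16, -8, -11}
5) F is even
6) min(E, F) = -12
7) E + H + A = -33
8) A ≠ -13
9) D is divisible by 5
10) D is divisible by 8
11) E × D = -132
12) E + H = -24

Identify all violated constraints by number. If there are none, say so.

1) A − F = -11 − 0 = -11 — holds.
2) G − F = -9 − 0 = -9 — holds.
3) G = -9 = -9 (first disjunct) — holds.
4) A = -11 is in {-6, -16, -8, -11} — holds.
5) F = 0 is even — holds.
6) min(-11, 0) = -11, not -12 — fails.
7) E + H + A = -11 + (-13) + (-11) = -35, not -33 — fails.
8) A = -11, and -11 ≠ -13 — holds.
9) 12 = 5×2 + 2, so 5 does not divide 12 — fails.
10) 12 = 8×1 + 4, so 8 does not divide 12 — fails.
11) E × D = -11 × 12 = -132 — holds.
12) E + H = -11 + (-13) = -24 — holds.

Constraints 6, 7, 9, and 10 do not hold.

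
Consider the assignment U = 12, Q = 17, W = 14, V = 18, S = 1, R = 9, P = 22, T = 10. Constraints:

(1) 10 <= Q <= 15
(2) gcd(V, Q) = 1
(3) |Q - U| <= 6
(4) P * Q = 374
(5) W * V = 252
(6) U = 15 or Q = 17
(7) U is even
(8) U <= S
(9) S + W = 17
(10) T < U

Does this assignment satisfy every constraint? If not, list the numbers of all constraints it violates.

Constraints 1, 8, and 9 are violated.

(1) Q = 17 is outside [10, 15]  false
(2) gcd(18, 17) = 1  true
(3) |17 - 12| = 5; 5 ≤ 6  true
(4) P * Q = 22 * 17 = 374  true
(5) W * V = 14 * 18 = 252  true
(6) U = 12 ≠ 15, but Q = 17 = 17 (second disjunct)  true
(7) U = 12 is even  true
(8) U = 12, S = 1; 12 > 1 (want ≤)  false
(9) S + W = 1 + 14 = 15, not 17  false
(10) T = 10, U = 12; 10 < 12  true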